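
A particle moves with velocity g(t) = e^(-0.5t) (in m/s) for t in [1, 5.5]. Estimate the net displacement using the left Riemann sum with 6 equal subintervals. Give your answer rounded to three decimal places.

1.301

Δt = (5.5 − 1)/6 = 0.75.
Left endpoints: 1, 1.75, 2.5, 3.25, 4, 4.75.
g(1) ≈ 0.607, g(1.75) ≈ 0.417, g(2.5) ≈ 0.287, g(3.25) ≈ 0.197, g(4) ≈ 0.135, g(4.75) ≈ 0.093.
Sum = Δt · [g(1) + g(1.75) + g(2.5) + ...].
Sum ≈ 1.301.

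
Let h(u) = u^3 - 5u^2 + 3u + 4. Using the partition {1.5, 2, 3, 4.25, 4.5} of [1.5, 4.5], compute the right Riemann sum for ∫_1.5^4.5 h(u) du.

-0.15234375

Subinterval widths: 0.5, 1, 1.25, 0.25.
Right endpoints: 2, 3, 4.25, 4.5.
h(2) = -2, h(3) = -5, h(4.25) = 3.203125, h(4.5) = 7.375.
Sum = Σ Δu_i · h(u_i).
Sum = -0.15234375.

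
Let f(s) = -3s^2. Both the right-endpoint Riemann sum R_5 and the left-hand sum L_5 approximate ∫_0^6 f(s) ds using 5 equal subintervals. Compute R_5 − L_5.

-129.6

R_5 = -285.12.
L_5 = -155.52.
R_5 − L_5 = -129.6.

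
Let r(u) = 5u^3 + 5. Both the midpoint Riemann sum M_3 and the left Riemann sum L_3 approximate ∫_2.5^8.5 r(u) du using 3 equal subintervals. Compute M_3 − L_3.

M_3 = 6341.25.
L_3 = 3843.75.
M_3 − L_3 = 2497.5.

2497.5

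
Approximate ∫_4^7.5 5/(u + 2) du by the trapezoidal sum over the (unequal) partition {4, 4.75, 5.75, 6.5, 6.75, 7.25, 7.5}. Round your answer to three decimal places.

Subinterval widths: 0.75, 1, 0.75, 0.25, 0.5, 0.25.
f(4) = 5/6, f(4.75) = 20/27, f(5.75) = 20/31, f(6.5) = 10/17, f(6.75) = 4/7, f(7.25) = 20/37, f(7.5) = 10/19.
On each subinterval the trapezoid contributes (Δu_i/2)·[f(u_{i-1}) + f(u_i)].
Sum ≈ 2.302.

2.302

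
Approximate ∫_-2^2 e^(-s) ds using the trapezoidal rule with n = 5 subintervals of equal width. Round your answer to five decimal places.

7.63652

Δs = (2 − (-2))/5 = 0.8.
f(-2) ≈ 7.38906, f(-1.2) ≈ 3.32012, f(-0.4) ≈ 1.49182, f(0.4) ≈ 0.67032, f(1.2) ≈ 0.30119, f(2) ≈ 0.13534.
T_5 = (Δs/2)·[f(s_0) + 2f(s_1) + ... + 2f(s_{4}) + f(s_5)].
Sum ≈ 7.63652.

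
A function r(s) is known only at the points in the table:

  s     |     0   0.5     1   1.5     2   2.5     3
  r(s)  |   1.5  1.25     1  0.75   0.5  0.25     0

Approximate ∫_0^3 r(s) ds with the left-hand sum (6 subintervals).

Δs = 0.5.
Sum = 0.5·[1.5 + 1.25 + 1 + 0.75 + 0.5 + 0.25] = 2.625.

2.625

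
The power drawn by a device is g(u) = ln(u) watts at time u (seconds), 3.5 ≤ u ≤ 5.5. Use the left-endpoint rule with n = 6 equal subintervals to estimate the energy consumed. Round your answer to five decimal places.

2.91515

Δu = (5.5 − 3.5)/6 = 1/3.
Left endpoints: 3.5, 23/6, 25/6, 4.5, 29/6, 31/6.
g(3.5) ≈ 1.25276, g(23/6) ≈ 1.34373, g(25/6) ≈ 1.42712, g(4.5) ≈ 1.50408, g(29/6) ≈ 1.57554, g(31/6) ≈ 1.64223.
Sum = Δu · [g(3.5) + g(23/6) + g(25/6) + ...].
Sum ≈ 2.91515.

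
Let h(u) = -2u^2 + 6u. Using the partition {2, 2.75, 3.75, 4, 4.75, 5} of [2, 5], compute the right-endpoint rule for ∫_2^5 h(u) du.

Subinterval widths: 0.75, 1, 0.25, 0.75, 0.25.
Right endpoints: 2.75, 3.75, 4, 4.75, 5.
h(2.75) = 1.375, h(3.75) = -5.625, h(4) = -8, h(4.75) = -16.625, h(5) = -20.
Sum = Σ Δu_i · h(u_i).
Sum = -24.0625.

-24.0625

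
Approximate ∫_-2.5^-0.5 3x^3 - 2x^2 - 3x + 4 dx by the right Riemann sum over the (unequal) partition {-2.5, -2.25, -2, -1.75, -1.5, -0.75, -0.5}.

Subinterval widths: 0.25, 0.25, 0.25, 0.25, 0.75, 0.25.
Right endpoints: -2.25, -2, -1.75, -1.5, -0.75, -0.5.
f(-2.25) = -33.546875, f(-2) = -22, f(-1.75) = -12.953125, f(-1.5) = -6.125, f(-0.75) = 3.859375, f(-0.5) = 4.625.
Sum = Σ Δx_i · f(x_i).
Sum = -14.60546875.

-14.60546875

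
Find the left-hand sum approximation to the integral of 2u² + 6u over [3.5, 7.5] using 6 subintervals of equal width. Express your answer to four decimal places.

Δu = (7.5 − 3.5)/6 = 2/3.
Left endpoints: 3.5, 25/6, 29/6, 5.5, 37/6, 41/6.
f(3.5) = 45.5, f(25/6) = 1075/18, f(29/6) = 1363/18, f(5.5) = 93.5, f(37/6) = 2035/18, f(41/6) = 2419/18.
Sum = Δu · [f(3.5) + f(25/6) + f(29/6) + ...].
Sum ≈ 347.9259.

347.9259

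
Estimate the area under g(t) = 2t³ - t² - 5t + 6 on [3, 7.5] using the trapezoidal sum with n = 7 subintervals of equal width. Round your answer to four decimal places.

1328.2347

Δt = (7.5 − 3)/7 = 9/14.
g(3) = 36, g(51/14) = 48843/686, g(30/7) = 42408/343, g(69/14) = 67401/343, g(39/7) = 100494/343, g(87/14) = 285561/686, g(48/7) = 195354/343, g(7.5) = 756.
T_7 = (Δt/2)·[g(t_0) + 2g(t_1) + ... + 2g(t_{6}) + g(t_7)].
Sum ≈ 1328.2347.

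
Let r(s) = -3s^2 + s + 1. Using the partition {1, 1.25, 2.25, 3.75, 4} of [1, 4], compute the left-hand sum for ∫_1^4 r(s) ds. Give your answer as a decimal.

-29.953125

Subinterval widths: 0.25, 1, 1.5, 0.25.
Left endpoints: 1, 1.25, 2.25, 3.75.
r(1) = -1, r(1.25) = -2.4375, r(2.25) = -11.9375, r(3.75) = -37.4375.
Sum = Σ Δs_i · r(s_i).
Sum = -29.953125.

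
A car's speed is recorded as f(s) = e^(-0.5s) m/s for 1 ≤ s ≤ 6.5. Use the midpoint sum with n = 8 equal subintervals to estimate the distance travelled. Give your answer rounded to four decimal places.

1.1299

Δs = (6.5 − 1)/8 = 0.6875.
Midpoints: 1.34375, 2.03125, 2.71875, 3.40625, 4.09375, 4.78125, 5.46875, 6.15625.
f(1.34375) ≈ 0.5108, f(2.03125) ≈ 0.3622, f(2.71875) ≈ 0.2568, f(3.40625) ≈ 0.1821, f(4.09375) ≈ 0.1291, f(4.78125) ≈ 0.0916, f(5.46875) ≈ 0.0649, f(6.15625) ≈ 0.0460.
Sum = Δs · [f(1.34375) + f(2.03125) + f(2.71875) + ...].
Sum ≈ 1.1299.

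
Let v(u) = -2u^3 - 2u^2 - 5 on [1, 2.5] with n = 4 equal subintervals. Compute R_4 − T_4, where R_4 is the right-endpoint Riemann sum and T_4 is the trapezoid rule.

R_4 ≈ -44.1738281.
T_4 ≈ -36.7207031.
R_4 − T_4 = -7.453125.

-7.453125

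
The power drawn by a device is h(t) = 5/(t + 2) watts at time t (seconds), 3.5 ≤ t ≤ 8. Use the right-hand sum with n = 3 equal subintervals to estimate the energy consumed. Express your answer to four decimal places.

2.7038

Δt = (8 − 3.5)/3 = 1.5.
Right endpoints: 5, 6.5, 8.
h(5) = 5/7, h(6.5) = 10/17, h(8) = 0.5.
Sum = Δt · [h(5) + h(6.5) + h(8)].
Sum ≈ 2.7038.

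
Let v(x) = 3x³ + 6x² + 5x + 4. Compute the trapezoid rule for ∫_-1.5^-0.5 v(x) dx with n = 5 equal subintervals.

Δx = (-0.5 − (-1.5))/5 = 0.2.
v(-1.5) = -0.125, v(-1.3) = 1.049, v(-1.1) = 1.767, v(-0.9) = 2.173, v(-0.7) = 2.411, v(-0.5) = 2.625.
T_5 = (Δx/2)·[v(x_0) + 2v(x_1) + ... + 2v(x_{4}) + v(x_5)].
Sum = 1.73.

1.73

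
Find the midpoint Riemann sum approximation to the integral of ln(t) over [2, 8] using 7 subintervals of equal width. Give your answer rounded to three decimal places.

9.261

Δt = (8 − 2)/7 = 6/7.
Midpoints: 17/7, 23/7, 29/7, 5, 41/7, 47/7, 53/7.
f(17/7) ≈ 0.887, f(23/7) ≈ 1.190, f(29/7) ≈ 1.421, f(5) ≈ 1.609, f(41/7) ≈ 1.768, f(47/7) ≈ 1.904, f(53/7) ≈ 2.024.
Sum = Δt · [f(17/7) + f(23/7) + f(29/7) + ...].
Sum ≈ 9.261.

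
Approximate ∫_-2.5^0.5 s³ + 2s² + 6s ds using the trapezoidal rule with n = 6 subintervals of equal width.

Δs = (0.5 − (-2.5))/6 = 0.5.
f(-2.5) = -18.125, f(-2) = -12, f(-1.5) = -7.875, f(-1) = -5, f(-0.5) = -2.625, f(0) = 0, f(0.5) = 3.625.
T_6 = (Δs/2)·[f(s_0) + 2f(s_1) + ... + 2f(s_{5}) + f(s_6)].
Sum = -17.375.

-17.375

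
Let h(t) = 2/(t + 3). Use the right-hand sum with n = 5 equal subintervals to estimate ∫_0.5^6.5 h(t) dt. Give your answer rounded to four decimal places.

Δt = (6.5 − 0.5)/5 = 1.2.
Right endpoints: 1.7, 2.9, 4.1, 5.3, 6.5.
h(1.7) = 20/47, h(2.9) = 20/59, h(4.1) = 20/71, h(5.3) = 20/83, h(6.5) = 4/19.
Sum = Δt · [h(1.7) + h(2.9) + h(4.1) + h(5.3) + h(6.5)].
Sum ≈ 1.7972.

1.7972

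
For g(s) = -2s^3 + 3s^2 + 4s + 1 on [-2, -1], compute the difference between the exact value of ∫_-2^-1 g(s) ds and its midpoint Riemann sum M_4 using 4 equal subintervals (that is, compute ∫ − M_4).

Exact integral: ∫_-2^-1 g(s) ds = 9.5.
M_4 = 9.4375.
Error = 9.5 − 9.4375 = 0.0625.

0.0625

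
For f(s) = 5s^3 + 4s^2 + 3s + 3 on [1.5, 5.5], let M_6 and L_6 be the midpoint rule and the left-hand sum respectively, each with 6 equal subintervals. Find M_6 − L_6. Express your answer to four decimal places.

M_6 ≈ 1400.462963.
L_6 ≈ 1112.574074.
M_6 − L_6 ≈ 287.8889.

287.8889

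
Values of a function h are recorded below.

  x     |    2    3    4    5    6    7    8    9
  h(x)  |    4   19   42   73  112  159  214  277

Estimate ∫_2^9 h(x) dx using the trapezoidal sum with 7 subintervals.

759.5

Δx = 1.
T_7 = (1/2)·[4 + 2·19 + 2·42 + 2·73 + 2·112 + 2·159 + 2·214 + 277] = 759.5.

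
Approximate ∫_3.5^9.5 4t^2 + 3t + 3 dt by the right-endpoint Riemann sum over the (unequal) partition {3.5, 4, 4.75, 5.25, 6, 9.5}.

1682.125

Subinterval widths: 0.5, 0.75, 0.5, 0.75, 3.5.
Right endpoints: 4, 4.75, 5.25, 6, 9.5.
f(4) = 79, f(4.75) = 107.5, f(5.25) = 129, f(6) = 165, f(9.5) = 392.5.
Sum = Σ Δt_i · f(t_i).
Sum = 1682.125.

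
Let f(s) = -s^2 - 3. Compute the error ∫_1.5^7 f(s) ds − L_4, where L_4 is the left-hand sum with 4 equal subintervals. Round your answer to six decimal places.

-30.407552

Exact integral: ∫_1.5^7 f(s) ds ≈ -129.70833333.
L_4 = -99.30078125.
Error ≈ -129.70833333 − (-99.30078125) ≈ -30.407552.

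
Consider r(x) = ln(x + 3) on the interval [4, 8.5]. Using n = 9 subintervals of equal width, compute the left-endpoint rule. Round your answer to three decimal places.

9.840

Δx = (8.5 − 4)/9 = 0.5.
Left endpoints: 4, 4.5, 5, 5.5, 6, 6.5, 7, 7.5, 8.
r(4) ≈ 1.946, r(4.5) ≈ 2.015, r(5) ≈ 2.079, r(5.5) ≈ 2.140, r(6) ≈ 2.197, r(6.5) ≈ 2.251, r(7) ≈ 2.303, r(7.5) ≈ 2.351, r(8) ≈ 2.398.
Sum = Δx · [r(4) + r(4.5) + r(5) + ...].
Sum ≈ 9.840.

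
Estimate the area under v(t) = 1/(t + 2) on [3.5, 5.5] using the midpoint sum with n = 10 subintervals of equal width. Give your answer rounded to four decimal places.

Δt = (5.5 − 3.5)/10 = 0.2.
Midpoints: 3.6, 3.8, 4, 4.2, 4.4, 4.6, 4.8, 5, 5.2, 5.4.
v(3.6) = 5/28, v(3.8) = 5/29, v(4) = 1/6, v(4.2) = 5/31, v(4.4) = 0.15625, v(4.6) = 5/33, v(4.8) = 5/34, v(5) = 1/7, v(5.2) = 5/36, v(5.4) = 5/37.
Sum = Δt · [v(3.6) + v(3.8) + v(4) + ...].
Sum ≈ 0.3101.

0.3101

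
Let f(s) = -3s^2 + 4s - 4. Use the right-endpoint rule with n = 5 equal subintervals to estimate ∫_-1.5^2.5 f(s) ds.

-26.68

Δs = (2.5 − (-1.5))/5 = 0.8.
Right endpoints: -0.7, 0.1, 0.9, 1.7, 2.5.
f(-0.7) = -8.27, f(0.1) = -3.63, f(0.9) = -2.83, f(1.7) = -5.87, f(2.5) = -12.75.
Sum = Δs · [f(-0.7) + f(0.1) + f(0.9) + f(1.7) + f(2.5)].
Sum = -26.68.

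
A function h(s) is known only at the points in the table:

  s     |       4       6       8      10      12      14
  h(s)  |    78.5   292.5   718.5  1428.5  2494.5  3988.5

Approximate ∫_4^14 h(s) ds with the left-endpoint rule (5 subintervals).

Δs = 2.
Sum = 2·[78.5 + 292.5 + 718.5 + 1428.5 + 2494.5] = 10025.

10025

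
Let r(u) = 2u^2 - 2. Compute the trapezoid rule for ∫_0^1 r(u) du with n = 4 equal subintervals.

Δu = (1 − 0)/4 = 0.25.
r(0) = -2, r(0.25) = -1.875, r(0.5) = -1.5, r(0.75) = -0.875, r(1) = 0.
T_4 = (Δu/2)·[r(u_0) + 2r(u_1) + 2r(u_2) + 2r(u_3) + r(u_4)].
Sum = -1.3125.

-1.3125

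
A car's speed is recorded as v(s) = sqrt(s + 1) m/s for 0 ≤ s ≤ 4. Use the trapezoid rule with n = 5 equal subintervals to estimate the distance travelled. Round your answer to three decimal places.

6.772

Δs = (4 − 0)/5 = 0.8.
v(0) ≈ 1.000, v(0.8) ≈ 1.342, v(1.6) ≈ 1.612, v(2.4) ≈ 1.844, v(3.2) ≈ 2.049, v(4) ≈ 2.236.
T_5 = (Δs/2)·[v(s_0) + 2v(s_1) + ... + 2v(s_{4}) + v(s_5)].
Sum ≈ 6.772.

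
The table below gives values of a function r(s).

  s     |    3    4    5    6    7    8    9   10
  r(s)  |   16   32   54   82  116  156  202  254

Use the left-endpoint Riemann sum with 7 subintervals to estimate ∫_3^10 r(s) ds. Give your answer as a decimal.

Δs = 1.
Sum = 1·[16 + 32 + 54 + 82 + 116 + 156 + 202] = 658.

658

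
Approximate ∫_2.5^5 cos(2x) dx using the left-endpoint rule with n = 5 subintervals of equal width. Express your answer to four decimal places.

0.4706

Δx = (5 − 2.5)/5 = 0.5.
Left endpoints: 2.5, 3, 3.5, 4, 4.5.
f(2.5) ≈ 0.2837, f(3) ≈ 0.9602, f(3.5) ≈ 0.7539, f(4) ≈ -0.1455, f(4.5) ≈ -0.9111.
Sum = Δx · [f(2.5) + f(3) + f(3.5) + f(4) + f(4.5)].
Sum ≈ 0.4706.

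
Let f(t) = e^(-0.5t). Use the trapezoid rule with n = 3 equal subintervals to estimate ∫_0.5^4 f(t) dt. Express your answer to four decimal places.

Δt = (4 − 0.5)/3 = 7/6.
f(0.5) ≈ 0.7788, f(5/3) ≈ 0.4346, f(17/6) ≈ 0.2425, f(4) ≈ 0.1353.
T_3 = (Δt/2)·[f(t_0) + 2f(t_1) + 2f(t_2) + f(t_3)].
Sum ≈ 1.3232.

1.3232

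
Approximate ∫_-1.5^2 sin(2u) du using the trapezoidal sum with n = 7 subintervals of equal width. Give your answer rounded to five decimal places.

Δu = (2 − (-1.5))/7 = 0.5.
f(-1.5) ≈ -0.14112, f(-1) ≈ -0.90930, f(-0.5) ≈ -0.84147, f(0) ≈ 0.00000, f(0.5) ≈ 0.84147, f(1) ≈ 0.90930, f(1.5) ≈ 0.14112, f(2) ≈ -0.75680.
T_7 = (Δu/2)·[f(u_0) + 2f(u_1) + ... + 2f(u_{6}) + f(u_7)].
Sum ≈ -0.15392.

-0.15392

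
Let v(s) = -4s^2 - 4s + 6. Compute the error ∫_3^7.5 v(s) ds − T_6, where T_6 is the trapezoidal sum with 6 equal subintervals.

1.6875

Exact integral: ∫_3^7.5 v(s) ds = -594.
T_6 = -595.6875.
Error = -594 − (-595.6875) = 1.6875.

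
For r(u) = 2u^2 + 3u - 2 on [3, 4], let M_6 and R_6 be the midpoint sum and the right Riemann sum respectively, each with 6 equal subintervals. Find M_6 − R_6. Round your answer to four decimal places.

-1.4306

M_6 ≈ 33.162037.
R_6 ≈ 34.592593.
M_6 − R_6 ≈ -1.4306.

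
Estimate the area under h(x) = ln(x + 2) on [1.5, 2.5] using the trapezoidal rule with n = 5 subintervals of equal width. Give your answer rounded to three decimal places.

1.383

Δx = (2.5 − 1.5)/5 = 0.2.
h(1.5) ≈ 1.253, h(1.7) ≈ 1.308, h(1.9) ≈ 1.361, h(2.1) ≈ 1.411, h(2.3) ≈ 1.459, h(2.5) ≈ 1.504.
T_5 = (Δx/2)·[h(x_0) + 2h(x_1) + ... + 2h(x_{4}) + h(x_5)].
Sum ≈ 1.383.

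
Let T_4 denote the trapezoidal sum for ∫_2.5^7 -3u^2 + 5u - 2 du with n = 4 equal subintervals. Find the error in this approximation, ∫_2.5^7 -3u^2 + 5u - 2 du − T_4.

Exact integral: ∫_2.5^7 f(u) du = -229.5.
T_4 = -232.34765625.
Error = -229.5 − (-232.34765625) = 2.84765625.

2.84765625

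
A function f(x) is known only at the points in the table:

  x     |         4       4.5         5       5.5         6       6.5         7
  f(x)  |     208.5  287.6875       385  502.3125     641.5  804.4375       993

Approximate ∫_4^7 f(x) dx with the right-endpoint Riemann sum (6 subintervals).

1806.96875

Δx = 0.5.
Sum = 0.5·[287.6875 + 385 + 502.3125 + 641.5 + 804.4375 + 993] = 1806.96875.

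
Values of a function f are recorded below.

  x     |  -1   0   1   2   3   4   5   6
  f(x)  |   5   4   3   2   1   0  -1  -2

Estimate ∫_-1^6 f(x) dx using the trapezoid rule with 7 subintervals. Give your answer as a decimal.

10.5

Δx = 1.
T_7 = (1/2)·[5 + 2·4 + 2·3 + 2·2 + 2·1 + 2·0 + 2·(-1) + (-2)] = 10.5.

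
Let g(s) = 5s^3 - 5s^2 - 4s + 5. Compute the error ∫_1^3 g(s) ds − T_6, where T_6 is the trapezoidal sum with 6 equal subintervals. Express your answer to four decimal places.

Exact integral: ∫_1^3 g(s) ds ≈ 50.666667.
T_6 ≈ 51.592593.
Error ≈ 50.666667 − 51.592593 ≈ -0.9259.

-0.9259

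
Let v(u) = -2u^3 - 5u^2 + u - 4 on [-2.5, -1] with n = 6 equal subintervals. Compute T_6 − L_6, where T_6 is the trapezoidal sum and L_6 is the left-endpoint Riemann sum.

-0.1875

T_6 = -13.8828125.
L_6 = -13.6953125.
T_6 − L_6 = -0.1875.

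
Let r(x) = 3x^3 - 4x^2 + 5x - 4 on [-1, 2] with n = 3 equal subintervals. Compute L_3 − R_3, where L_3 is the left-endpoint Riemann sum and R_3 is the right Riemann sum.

L_3 = -20.
R_3 = 10.
L_3 − R_3 = -30.

-30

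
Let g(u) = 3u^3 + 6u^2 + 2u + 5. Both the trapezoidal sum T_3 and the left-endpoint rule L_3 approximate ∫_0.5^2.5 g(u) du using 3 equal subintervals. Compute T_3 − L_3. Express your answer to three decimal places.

28.833

T_3 ≈ 79.13889.
L_3 ≈ 50.30556.
T_3 − L_3 ≈ 28.833.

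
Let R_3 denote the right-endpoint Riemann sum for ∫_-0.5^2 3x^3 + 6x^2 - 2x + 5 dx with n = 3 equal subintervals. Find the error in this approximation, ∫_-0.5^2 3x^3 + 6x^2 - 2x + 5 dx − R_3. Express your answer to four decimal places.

Exact integral: ∫_-0.5^2 f(x) dx = 36.953125.
R_3 ≈ 58.090278.
Error ≈ 36.953125 − 58.090278 ≈ -21.1372.

-21.1372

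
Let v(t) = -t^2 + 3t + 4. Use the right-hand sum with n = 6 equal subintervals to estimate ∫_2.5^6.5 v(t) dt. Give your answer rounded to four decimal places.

Δt = (6.5 − 2.5)/6 = 2/3.
Right endpoints: 19/6, 23/6, 4.5, 31/6, 35/6, 6.5.
v(19/6) = 125/36, v(23/6) = 29/36, v(4.5) = -2.75, v(31/6) = -259/36, v(35/6) = -451/36, v(6.5) = -18.75.
Sum = Δt · [v(19/6) + v(23/6) + v(4.5) + ...].
Sum ≈ -24.6296.

-24.6296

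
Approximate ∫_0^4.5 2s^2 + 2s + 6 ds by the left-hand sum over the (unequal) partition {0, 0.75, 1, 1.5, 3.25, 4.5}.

Subinterval widths: 0.75, 0.25, 0.5, 1.75, 1.25.
Left endpoints: 0, 0.75, 1, 1.5, 3.25.
f(0) = 6, f(0.75) = 8.625, f(1) = 10, f(1.5) = 13.5, f(3.25) = 33.625.
Sum = Σ Δs_i · f(s_i).
Sum = 77.3125.

77.3125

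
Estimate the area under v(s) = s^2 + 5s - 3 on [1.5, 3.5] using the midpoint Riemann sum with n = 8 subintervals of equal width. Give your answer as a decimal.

32.15625

Δs = (3.5 − 1.5)/8 = 0.25.
Midpoints: 1.625, 1.875, 2.125, 2.375, 2.625, 2.875, 3.125, 3.375.
v(1.625) = 7.765625, v(1.875) = 9.890625, v(2.125) = 12.140625, v(2.375) = 14.515625, v(2.625) = 17.015625, v(2.875) = 19.640625, v(3.125) = 22.390625, v(3.375) = 25.265625.
Sum = Δs · [v(1.625) + v(1.875) + v(2.125) + ...].
Sum = 32.15625.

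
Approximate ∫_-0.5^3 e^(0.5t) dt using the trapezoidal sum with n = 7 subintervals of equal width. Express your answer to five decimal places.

7.44431

Δt = (3 − (-0.5))/7 = 0.5.
f(-0.5) ≈ 0.77880, f(0) ≈ 1.00000, f(0.5) ≈ 1.28403, f(1) ≈ 1.64872, f(1.5) ≈ 2.11700, f(2) ≈ 2.71828, f(2.5) ≈ 3.49034, f(3) ≈ 4.48169.
T_7 = (Δt/2)·[f(t_0) + 2f(t_1) + ... + 2f(t_{6}) + f(t_7)].
Sum ≈ 7.44431.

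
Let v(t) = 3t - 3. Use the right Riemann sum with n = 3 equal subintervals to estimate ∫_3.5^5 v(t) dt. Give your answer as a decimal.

15.75

Δt = (5 − 3.5)/3 = 0.5.
Right endpoints: 4, 4.5, 5.
v(4) = 9, v(4.5) = 10.5, v(5) = 12.
Sum = Δt · [v(4) + v(4.5) + v(5)].
Sum = 15.75.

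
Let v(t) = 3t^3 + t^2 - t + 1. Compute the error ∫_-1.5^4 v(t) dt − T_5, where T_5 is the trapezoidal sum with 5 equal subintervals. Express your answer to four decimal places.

Exact integral: ∫_-1.5^4 v(t) dt ≈ 209.286458.
T_5 = 222.87375.
Error ≈ 209.286458 − 222.87375 ≈ -13.5873.

-13.5873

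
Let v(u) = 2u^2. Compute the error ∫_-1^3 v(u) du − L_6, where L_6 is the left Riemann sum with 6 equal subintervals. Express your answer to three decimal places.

4.741

Exact integral: ∫_-1^3 v(u) du ≈ 18.66667.
L_6 ≈ 13.92593.
Error ≈ 18.66667 − 13.92593 ≈ 4.741.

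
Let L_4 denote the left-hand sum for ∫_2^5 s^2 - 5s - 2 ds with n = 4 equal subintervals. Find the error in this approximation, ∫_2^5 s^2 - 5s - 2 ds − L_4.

1.96875

Exact integral: ∫_2^5 f(s) ds = -19.5.
L_4 = -21.46875.
Error = -19.5 − (-21.46875) = 1.96875.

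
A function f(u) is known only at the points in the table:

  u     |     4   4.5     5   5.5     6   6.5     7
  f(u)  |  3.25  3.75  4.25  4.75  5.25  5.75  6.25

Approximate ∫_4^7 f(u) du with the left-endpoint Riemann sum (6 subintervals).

Δu = 0.5.
Sum = 0.5·[3.25 + 3.75 + 4.25 + 4.75 + 5.25 + 5.75] = 13.5.

13.5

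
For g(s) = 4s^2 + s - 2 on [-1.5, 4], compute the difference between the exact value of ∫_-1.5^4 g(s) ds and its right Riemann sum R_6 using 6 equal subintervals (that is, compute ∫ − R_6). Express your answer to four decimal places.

-30.8102

Exact integral: ∫_-1.5^4 g(s) ds ≈ 85.708333.
R_6 ≈ 116.518519.
Error ≈ 85.708333 − 116.518519 ≈ -30.8102.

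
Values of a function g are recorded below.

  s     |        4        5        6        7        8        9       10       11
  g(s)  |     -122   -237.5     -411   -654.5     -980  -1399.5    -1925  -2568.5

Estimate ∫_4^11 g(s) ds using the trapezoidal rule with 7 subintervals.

Δs = 1.
T_7 = (1/2)·[(-122) + 2·(-237.5) + 2·(-411) + 2·(-654.5) + 2·(-980) + 2·(-1399.5) + 2·(-1925) + (-2568.5)] = -6952.75.

-6952.75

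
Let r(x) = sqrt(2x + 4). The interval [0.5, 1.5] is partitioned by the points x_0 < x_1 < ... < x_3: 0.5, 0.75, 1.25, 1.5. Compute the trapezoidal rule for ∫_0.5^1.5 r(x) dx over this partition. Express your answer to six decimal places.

2.445747

Subinterval widths: 0.25, 0.5, 0.25.
r(0.5) ≈ 2.236068, r(0.75) ≈ 2.345208, r(1.25) ≈ 2.549510, r(1.5) ≈ 2.645751.
On each subinterval the trapezoid contributes (Δx_i/2)·[r(x_{i-1}) + r(x_i)].
Sum ≈ 2.445747.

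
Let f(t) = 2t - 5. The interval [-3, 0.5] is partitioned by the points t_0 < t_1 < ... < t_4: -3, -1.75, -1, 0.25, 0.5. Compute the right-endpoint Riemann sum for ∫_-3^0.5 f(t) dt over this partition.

Subinterval widths: 1.25, 0.75, 1.25, 0.25.
Right endpoints: -1.75, -1, 0.25, 0.5.
f(-1.75) = -8.5, f(-1) = -7, f(0.25) = -4.5, f(0.5) = -4.
Sum = Σ Δt_i · f(t_i).
Sum = -22.5.

-22.5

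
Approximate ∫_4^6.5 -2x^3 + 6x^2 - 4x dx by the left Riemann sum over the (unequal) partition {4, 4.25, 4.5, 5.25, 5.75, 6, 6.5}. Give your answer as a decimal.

-330.328125

Subinterval widths: 0.25, 0.25, 0.75, 0.5, 0.25, 0.5.
Left endpoints: 4, 4.25, 4.5, 5.25, 5.75, 6.
f(4) = -48, f(4.25) = -62.15625, f(4.5) = -78.75, f(5.25) = -145.03125, f(5.75) = -204.84375, f(6) = -240.
Sum = Σ Δx_i · f(x_i).
Sum = -330.328125.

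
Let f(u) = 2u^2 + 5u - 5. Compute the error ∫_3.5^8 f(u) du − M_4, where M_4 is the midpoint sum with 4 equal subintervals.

Exact integral: ∫_3.5^8 f(u) du = 419.625.
M_4 = 418.67578125.
Error = 419.625 − 418.67578125 = 0.94921875.

0.94921875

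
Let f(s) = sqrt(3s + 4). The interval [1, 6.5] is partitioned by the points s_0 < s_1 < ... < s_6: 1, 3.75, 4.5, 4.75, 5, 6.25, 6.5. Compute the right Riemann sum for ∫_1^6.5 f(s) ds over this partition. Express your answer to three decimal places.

Subinterval widths: 2.75, 0.75, 0.25, 0.25, 1.25, 0.25.
Right endpoints: 3.75, 4.5, 4.75, 5, 6.25, 6.5.
f(3.75) ≈ 3.905, f(4.5) ≈ 4.183, f(4.75) ≈ 4.272, f(5) ≈ 4.359, f(6.25) ≈ 4.770, f(6.5) ≈ 4.848.
Sum = Σ Δs_i · f(s_i).
Sum ≈ 23.208.

23.208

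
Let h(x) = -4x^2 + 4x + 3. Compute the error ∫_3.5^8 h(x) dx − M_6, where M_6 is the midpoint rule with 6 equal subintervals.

-0.84375

Exact integral: ∫_3.5^8 h(x) dx = -508.5.
M_6 = -507.65625.
Error = -508.5 − (-507.65625) = -0.84375.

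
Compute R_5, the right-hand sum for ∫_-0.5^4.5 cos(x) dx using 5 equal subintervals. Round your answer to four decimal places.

-1.0001

Δx = (4.5 − (-0.5))/5 = 1.
Right endpoints: 0.5, 1.5, 2.5, 3.5, 4.5.
f(0.5) ≈ 0.8776, f(1.5) ≈ 0.0707, f(2.5) ≈ -0.8011, f(3.5) ≈ -0.9365, f(4.5) ≈ -0.2108.
Sum = Δx · [f(0.5) + f(1.5) + f(2.5) + f(3.5) + f(4.5)].
Sum ≈ -1.0001.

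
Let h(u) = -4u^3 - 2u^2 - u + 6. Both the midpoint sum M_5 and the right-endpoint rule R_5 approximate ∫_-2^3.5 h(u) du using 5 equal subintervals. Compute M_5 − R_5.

M_5 = -133.00375.
R_5 = -275.33.
M_5 − R_5 = 142.32625.

142.32625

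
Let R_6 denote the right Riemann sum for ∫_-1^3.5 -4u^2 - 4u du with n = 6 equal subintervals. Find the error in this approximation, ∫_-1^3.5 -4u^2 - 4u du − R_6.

25.3125

Exact integral: ∫_-1^3.5 f(u) du = -81.
R_6 = -106.3125.
Error = -81 − (-106.3125) = 25.3125.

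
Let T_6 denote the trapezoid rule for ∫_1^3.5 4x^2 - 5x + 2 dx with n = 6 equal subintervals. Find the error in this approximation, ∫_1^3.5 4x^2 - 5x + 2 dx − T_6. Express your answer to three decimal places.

Exact integral: ∫_1^3.5 f(x) dx ≈ 32.70833.
T_6 ≈ 32.99769.
Error ≈ 32.70833 − 32.99769 ≈ -0.289.

-0.289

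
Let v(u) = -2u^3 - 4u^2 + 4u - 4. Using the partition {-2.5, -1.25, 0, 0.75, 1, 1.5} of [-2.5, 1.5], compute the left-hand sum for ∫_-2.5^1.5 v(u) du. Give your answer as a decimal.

Subinterval widths: 1.25, 1.25, 0.75, 0.25, 0.5.
Left endpoints: -2.5, -1.25, 0, 0.75, 1.
v(-2.5) = -7.75, v(-1.25) = -11.34375, v(0) = -4, v(0.75) = -4.09375, v(1) = -6.
Sum = Σ Δu_i · v(u_i).
Sum = -30.890625.

-30.890625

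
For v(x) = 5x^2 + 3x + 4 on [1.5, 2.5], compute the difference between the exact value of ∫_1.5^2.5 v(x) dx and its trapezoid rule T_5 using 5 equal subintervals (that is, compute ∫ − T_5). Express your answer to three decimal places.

-0.033

Exact integral: ∫_1.5^2.5 v(x) dx ≈ 30.41667.
T_5 = 30.45.
Error ≈ 30.41667 − 30.45 ≈ -0.033.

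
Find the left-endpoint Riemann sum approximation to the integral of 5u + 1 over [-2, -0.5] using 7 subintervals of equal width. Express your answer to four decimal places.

-8.6786

Δu = (-0.5 − (-2))/7 = 3/14.
Left endpoints: -2, -25/14, -11/7, -19/14, -8/7, -13/14, -5/7.
f(-2) = -9, f(-25/14) = -111/14, f(-11/7) = -48/7, f(-19/14) = -81/14, f(-8/7) = -33/7, f(-13/14) = -51/14, f(-5/7) = -18/7.
Sum = Δu · [f(-2) + f(-25/14) + f(-11/7) + ...].
Sum ≈ -8.6786.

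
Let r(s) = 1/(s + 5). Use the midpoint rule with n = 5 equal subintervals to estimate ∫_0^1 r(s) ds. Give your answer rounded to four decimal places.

0.1823

Δs = (1 − 0)/5 = 0.2.
Midpoints: 0.1, 0.3, 0.5, 0.7, 0.9.
r(0.1) = 10/51, r(0.3) = 10/53, r(0.5) = 2/11, r(0.7) = 10/57, r(0.9) = 10/59.
Sum = Δs · [r(0.1) + r(0.3) + r(0.5) + r(0.7) + r(0.9)].
Sum ≈ 0.1823.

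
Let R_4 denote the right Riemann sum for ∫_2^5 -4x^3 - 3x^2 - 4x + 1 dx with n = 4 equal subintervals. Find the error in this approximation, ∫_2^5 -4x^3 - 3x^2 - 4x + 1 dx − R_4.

Exact integral: ∫_2^5 f(x) dx = -765.
R_4 = -981.28125.
Error = -765 − (-981.28125) = 216.28125.

216.28125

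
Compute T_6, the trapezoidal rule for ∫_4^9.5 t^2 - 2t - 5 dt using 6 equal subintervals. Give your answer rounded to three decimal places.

Δt = (9.5 − 4)/6 = 11/12.
f(4) = 3, f(59/12) = 1345/144, f(35/6) = 625/36, f(6.75) = 27.0625, f(23/3) = 346/9, f(103/12) = 7417/144, f(9.5) = 66.25.
T_6 = (Δt/2)·[f(t_0) + 2f(t_1) + ... + 2f(t_{5}) + f(t_6)].
Sum ≈ 163.479.

163.479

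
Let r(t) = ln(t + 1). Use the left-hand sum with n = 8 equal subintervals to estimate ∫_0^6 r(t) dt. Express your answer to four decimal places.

Δt = (6 − 0)/8 = 0.75.
Left endpoints: 0, 0.75, 1.5, 2.25, 3, 3.75, 4.5, 5.25.
r(0) ≈ 0.0000, r(0.75) ≈ 0.5596, r(1.5) ≈ 0.9163, r(2.25) ≈ 1.1787, r(3) ≈ 1.3863, r(3.75) ≈ 1.5581, r(4.5) ≈ 1.7047, r(5.25) ≈ 1.8326.
Sum = Δt · [r(0) + r(0.75) + r(1.5) + ...].
Sum ≈ 6.8522.

6.8522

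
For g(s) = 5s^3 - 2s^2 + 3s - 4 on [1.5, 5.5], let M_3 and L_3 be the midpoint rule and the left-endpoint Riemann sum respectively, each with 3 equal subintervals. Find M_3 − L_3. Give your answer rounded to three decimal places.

424.222

M_3 ≈ 1024.90741.
L_3 ≈ 600.68519.
M_3 − L_3 ≈ 424.222.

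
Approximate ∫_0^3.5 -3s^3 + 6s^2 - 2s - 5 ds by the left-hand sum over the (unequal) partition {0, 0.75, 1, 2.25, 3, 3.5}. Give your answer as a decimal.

-38.8203125

Subinterval widths: 0.75, 0.25, 1.25, 0.75, 0.5.
Left endpoints: 0, 0.75, 1, 2.25, 3.
f(0) = -5, f(0.75) = -4.390625, f(1) = -4, f(2.25) = -13.296875, f(3) = -38.
Sum = Σ Δs_i · f(s_i).
Sum = -38.8203125.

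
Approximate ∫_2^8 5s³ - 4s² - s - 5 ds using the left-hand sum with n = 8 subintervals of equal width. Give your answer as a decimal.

3555.1875

Δs = (8 − 2)/8 = 0.75.
Left endpoints: 2, 2.75, 3.5, 4.25, 5, 5.75, 6.5, 7.25.
f(2) = 17, f(2.75) = 65.984375, f(3.5) = 156.875, f(4.25) = 302.328125, f(5) = 515, f(5.75) = 807.546875, f(6.5) = 1192.625, f(7.25) = 1682.890625.
Sum = Δs · [f(2) + f(2.75) + f(3.5) + ...].
Sum = 3555.1875.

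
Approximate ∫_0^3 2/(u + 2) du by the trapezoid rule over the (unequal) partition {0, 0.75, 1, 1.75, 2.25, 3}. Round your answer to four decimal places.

1.8494

Subinterval widths: 0.75, 0.25, 0.75, 0.5, 0.75.
f(0) = 1, f(0.75) = 8/11, f(1) = 2/3, f(1.75) = 8/15, f(2.25) = 8/17, f(3) = 0.4.
On each subinterval the trapezoid contributes (Δu_i/2)·[f(u_{i-1}) + f(u_i)].
Sum ≈ 1.8494.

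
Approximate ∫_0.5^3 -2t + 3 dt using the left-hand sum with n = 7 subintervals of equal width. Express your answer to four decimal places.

-0.3571

Δt = (3 − 0.5)/7 = 5/14.
Left endpoints: 0.5, 6/7, 17/14, 11/7, 27/14, 16/7, 37/14.
f(0.5) = 2, f(6/7) = 9/7, f(17/14) = 4/7, f(11/7) = -1/7, f(27/14) = -6/7, f(16/7) = -11/7, f(37/14) = -16/7.
Sum = Δt · [f(0.5) + f(6/7) + f(17/14) + ...].
Sum ≈ -0.3571.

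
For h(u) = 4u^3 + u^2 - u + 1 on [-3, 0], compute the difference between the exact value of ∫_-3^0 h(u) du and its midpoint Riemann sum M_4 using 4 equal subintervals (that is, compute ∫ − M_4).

Exact integral: ∫_-3^0 h(u) du = -64.5.
M_4 = -62.109375.
Error = -64.5 − (-62.109375) = -2.390625.

-2.390625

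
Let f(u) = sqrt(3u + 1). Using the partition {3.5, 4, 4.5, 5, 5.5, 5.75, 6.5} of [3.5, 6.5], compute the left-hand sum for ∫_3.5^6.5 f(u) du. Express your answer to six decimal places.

11.652128

Subinterval widths: 0.5, 0.5, 0.5, 0.5, 0.25, 0.75.
Left endpoints: 3.5, 4, 4.5, 5, 5.5, 5.75.
f(3.5) ≈ 3.391165, f(4) ≈ 3.605551, f(4.5) ≈ 3.807887, f(5) ≈ 4.000000, f(5.5) ≈ 4.183300, f(5.75) ≈ 4.272002.
Sum = Σ Δu_i · f(u_i).
Sum ≈ 11.652128.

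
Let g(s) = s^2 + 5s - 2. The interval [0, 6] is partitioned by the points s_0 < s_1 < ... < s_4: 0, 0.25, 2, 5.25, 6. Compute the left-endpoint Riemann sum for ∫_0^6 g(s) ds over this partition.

76.15625

Subinterval widths: 0.25, 1.75, 3.25, 0.75.
Left endpoints: 0, 0.25, 2, 5.25.
g(0) = -2, g(0.25) = -0.6875, g(2) = 12, g(5.25) = 51.8125.
Sum = Σ Δs_i · g(s_i).
Sum = 76.15625.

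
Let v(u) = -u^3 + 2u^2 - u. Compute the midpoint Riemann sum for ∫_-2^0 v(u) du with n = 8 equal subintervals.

11.28125

Δu = (0 − (-2))/8 = 0.25.
Midpoints: -1.875, -1.625, -1.375, -1.125, -0.875, -0.625, -0.375, -0.125.
v(-1.875) = 7935/512, v(-1.625) = 5733/512, v(-1.375) = 3971/512, v(-1.125) = 2601/512, v(-0.875) = 1575/512, v(-0.625) = 845/512, v(-0.375) = 363/512, v(-0.125) = 81/512.
Sum = Δu · [v(-1.875) + v(-1.625) + v(-1.375) + ...].
Sum = 11.28125.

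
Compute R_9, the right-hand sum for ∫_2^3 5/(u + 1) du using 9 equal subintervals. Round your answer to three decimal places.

1.416

Δu = (3 − 2)/9 = 1/9.
Right endpoints: 19/9, 20/9, 7/3, 22/9, 23/9, 8/3, 25/9, 26/9, 3.
f(19/9) = 45/28, f(20/9) = 45/29, f(7/3) = 1.5, f(22/9) = 45/31, f(23/9) = 1.40625, f(8/3) = 15/11, f(25/9) = 45/34, f(26/9) = 9/7, f(3) = 1.25.
Sum = Δu · [f(19/9) + f(20/9) + f(7/3) + ...].
Sum ≈ 1.416.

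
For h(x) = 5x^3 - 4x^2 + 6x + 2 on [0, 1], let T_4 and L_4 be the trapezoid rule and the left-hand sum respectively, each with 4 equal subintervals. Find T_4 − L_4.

T_4 = 4.953125.
L_4 = 4.078125.
T_4 − L_4 = 0.875.

0.875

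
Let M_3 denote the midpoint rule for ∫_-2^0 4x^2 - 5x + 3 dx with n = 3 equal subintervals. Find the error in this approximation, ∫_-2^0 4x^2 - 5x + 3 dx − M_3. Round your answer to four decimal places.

0.2963

Exact integral: ∫_-2^0 f(x) dx ≈ 26.666667.
M_3 ≈ 26.370370.
Error ≈ 26.666667 − 26.370370 ≈ 0.2963.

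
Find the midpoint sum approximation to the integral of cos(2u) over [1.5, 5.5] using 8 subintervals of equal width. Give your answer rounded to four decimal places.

Δu = (5.5 − 1.5)/8 = 0.5.
Midpoints: 1.75, 2.25, 2.75, 3.25, 3.75, 4.25, 4.75, 5.25.
f(1.75) ≈ -0.9365, f(2.25) ≈ -0.2108, f(2.75) ≈ 0.7087, f(3.25) ≈ 0.9766, f(3.75) ≈ 0.3466, f(4.25) ≈ -0.6020, f(4.75) ≈ -0.9972, f(5.25) ≈ -0.4755.
Sum = Δu · [f(1.75) + f(2.25) + f(2.75) + ...].
Sum ≈ -0.5950.

-0.5950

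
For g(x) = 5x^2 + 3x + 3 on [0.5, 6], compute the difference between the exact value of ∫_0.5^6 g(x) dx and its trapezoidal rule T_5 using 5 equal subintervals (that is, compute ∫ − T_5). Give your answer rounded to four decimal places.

Exact integral: ∫_0.5^6 g(x) dx ≈ 429.916667.
T_5 = 435.4625.
Error ≈ 429.916667 − 435.4625 ≈ -5.5458.

-5.5458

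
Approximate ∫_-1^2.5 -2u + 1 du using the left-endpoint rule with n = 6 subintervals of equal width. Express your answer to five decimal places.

Δu = (2.5 − (-1))/6 = 7/12.
Left endpoints: -1, -5/12, 1/6, 0.75, 4/3, 23/12.
f(-1) = 3, f(-5/12) = 11/6, f(1/6) = 2/3, f(0.75) = -0.5, f(4/3) = -5/3, f(23/12) = -17/6.
Sum = Δu · [f(-1) + f(-5/12) + f(1/6) + ...].
Sum ≈ 0.29167.

0.29167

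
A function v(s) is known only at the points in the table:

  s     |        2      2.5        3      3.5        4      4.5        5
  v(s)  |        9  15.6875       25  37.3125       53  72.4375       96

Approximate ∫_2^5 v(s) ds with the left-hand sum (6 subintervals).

106.21875

Δs = 0.5.
Sum = 0.5·[9 + 15.6875 + 25 + 37.3125 + 53 + 72.4375] = 106.21875.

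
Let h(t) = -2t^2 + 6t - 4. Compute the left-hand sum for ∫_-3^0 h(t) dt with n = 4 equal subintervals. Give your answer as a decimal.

-71.0625

Δt = (0 − (-3))/4 = 0.75.
Left endpoints: -3, -2.25, -1.5, -0.75.
h(-3) = -40, h(-2.25) = -27.625, h(-1.5) = -17.5, h(-0.75) = -9.625.
Sum = Δt · [h(-3) + h(-2.25) + h(-1.5) + h(-0.75)].
Sum = -71.0625.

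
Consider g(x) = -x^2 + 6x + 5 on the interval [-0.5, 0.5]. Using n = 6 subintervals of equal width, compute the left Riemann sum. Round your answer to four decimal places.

Δx = (0.5 − (-0.5))/6 = 1/6.
Left endpoints: -0.5, -1/3, -1/6, 0, 1/6, 1/3.
g(-0.5) = 1.75, g(-1/3) = 26/9, g(-1/6) = 143/36, g(0) = 5, g(1/6) = 215/36, g(1/3) = 62/9.
Sum = Δx · [g(-0.5) + g(-1/3) + g(-1/6) + ...].
Sum ≈ 4.4120.

4.4120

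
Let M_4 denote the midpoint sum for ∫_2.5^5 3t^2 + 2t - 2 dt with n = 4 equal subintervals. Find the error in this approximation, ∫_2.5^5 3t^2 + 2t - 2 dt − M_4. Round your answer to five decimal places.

0.24414

Exact integral: ∫_2.5^5 f(t) dt = 123.125.
M_4 ≈ 122.8808594.
Error ≈ 123.125 − 122.8808594 ≈ 0.24414.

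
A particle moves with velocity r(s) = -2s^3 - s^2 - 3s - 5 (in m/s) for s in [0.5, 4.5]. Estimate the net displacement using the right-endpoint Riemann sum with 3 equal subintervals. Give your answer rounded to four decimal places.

Δs = (4.5 − 0.5)/3 = 4/3.
Right endpoints: 11/6, 19/6, 4.5.
r(11/6) = -707/27, r(19/6) = -2377/27, r(4.5) = -221.
Sum = Δs · [r(11/6) + r(19/6) + r(4.5)].
Sum ≈ -446.9630.

-446.9630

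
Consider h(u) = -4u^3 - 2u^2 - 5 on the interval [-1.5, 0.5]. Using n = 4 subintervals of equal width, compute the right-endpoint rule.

-9.5

Δu = (0.5 − (-1.5))/4 = 0.5.
Right endpoints: -1, -0.5, 0, 0.5.
h(-1) = -3, h(-0.5) = -5, h(0) = -5, h(0.5) = -6.
Sum = Δu · [h(-1) + h(-0.5) + h(0) + h(0.5)].
Sum = -9.5.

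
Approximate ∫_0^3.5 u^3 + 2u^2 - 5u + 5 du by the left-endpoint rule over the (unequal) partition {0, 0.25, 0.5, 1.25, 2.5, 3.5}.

29.9765625

Subinterval widths: 0.25, 0.25, 0.75, 1.25, 1.
Left endpoints: 0, 0.25, 0.5, 1.25, 2.5.
f(0) = 5, f(0.25) = 3.890625, f(0.5) = 3.125, f(1.25) = 3.828125, f(2.5) = 20.625.
Sum = Σ Δu_i · f(u_i).
Sum = 29.9765625.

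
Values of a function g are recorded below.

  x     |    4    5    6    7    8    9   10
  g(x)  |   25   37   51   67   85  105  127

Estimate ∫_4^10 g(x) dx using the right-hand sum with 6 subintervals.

Δx = 1.
Sum = 1·[37 + 51 + 67 + 85 + 105 + 127] = 472.

472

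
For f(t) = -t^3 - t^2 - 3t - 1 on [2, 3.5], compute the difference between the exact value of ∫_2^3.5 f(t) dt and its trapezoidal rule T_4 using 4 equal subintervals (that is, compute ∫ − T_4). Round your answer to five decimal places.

Exact integral: ∫_2^3.5 f(t) dt = -59.015625.
T_4 ≈ -59.3408203.
Error ≈ -59.015625 − (-59.3408203) ≈ 0.32520.

0.32520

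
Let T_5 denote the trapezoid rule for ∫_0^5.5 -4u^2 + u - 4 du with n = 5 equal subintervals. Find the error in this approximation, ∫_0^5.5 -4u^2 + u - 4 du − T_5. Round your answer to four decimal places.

4.4367

Exact integral: ∫_0^5.5 f(u) du ≈ -228.708333.
T_5 = -233.145.
Error ≈ -228.708333 − (-233.145) ≈ 4.4367.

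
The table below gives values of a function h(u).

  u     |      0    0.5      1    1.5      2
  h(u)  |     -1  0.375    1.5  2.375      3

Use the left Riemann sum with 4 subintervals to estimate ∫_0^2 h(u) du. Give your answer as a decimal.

1.625

Δu = 0.5.
Sum = 0.5·[(-1) + 0.375 + 1.5 + 2.375] = 1.625.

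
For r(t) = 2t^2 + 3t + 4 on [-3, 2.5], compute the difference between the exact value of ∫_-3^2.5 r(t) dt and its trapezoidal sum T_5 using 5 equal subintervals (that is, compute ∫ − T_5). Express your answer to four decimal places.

Exact integral: ∫_-3^2.5 r(t) dt ≈ 46.291667.
T_5 = 48.51.
Error ≈ 46.291667 − 48.51 ≈ -2.2183.

-2.2183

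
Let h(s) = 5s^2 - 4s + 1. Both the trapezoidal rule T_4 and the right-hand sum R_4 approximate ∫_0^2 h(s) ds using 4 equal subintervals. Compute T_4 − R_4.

-3

T_4 = 7.75.
R_4 = 10.75.
T_4 − R_4 = -3.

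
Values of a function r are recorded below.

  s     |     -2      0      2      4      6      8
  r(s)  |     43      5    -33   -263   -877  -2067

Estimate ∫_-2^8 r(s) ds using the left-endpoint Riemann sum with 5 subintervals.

-2250

Δs = 2.
Sum = 2·[43 + 5 + (-33) + (-263) + (-877)] = -2250.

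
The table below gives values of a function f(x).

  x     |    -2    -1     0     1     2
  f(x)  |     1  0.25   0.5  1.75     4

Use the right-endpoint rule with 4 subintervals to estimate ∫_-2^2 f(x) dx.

6.5

Δx = 1.
Sum = 1·[0.25 + 0.5 + 1.75 + 4] = 6.5.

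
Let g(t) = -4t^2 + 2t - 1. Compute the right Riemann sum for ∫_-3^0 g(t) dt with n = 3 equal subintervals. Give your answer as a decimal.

Δt = (0 − (-3))/3 = 1.
Right endpoints: -2, -1, 0.
g(-2) = -21, g(-1) = -7, g(0) = -1.
Sum = Δt · [g(-2) + g(-1) + g(0)].
Sum = -29.

-29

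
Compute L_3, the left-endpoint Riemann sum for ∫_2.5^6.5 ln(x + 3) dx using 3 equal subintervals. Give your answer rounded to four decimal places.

Δx = (6.5 − 2.5)/3 = 4/3.
Left endpoints: 2.5, 23/6, 31/6.
f(2.5) ≈ 1.7047, f(23/6) ≈ 1.9218, f(31/6) ≈ 2.1001.
Sum = Δx · [f(2.5) + f(23/6) + f(31/6)].
Sum ≈ 7.6355.

7.6355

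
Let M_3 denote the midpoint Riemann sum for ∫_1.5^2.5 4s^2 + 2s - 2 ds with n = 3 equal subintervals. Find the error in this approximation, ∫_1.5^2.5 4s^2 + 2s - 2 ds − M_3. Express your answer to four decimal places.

Exact integral: ∫_1.5^2.5 f(s) ds ≈ 18.333333.
M_3 ≈ 18.296296.
Error ≈ 18.333333 − 18.296296 ≈ 0.0370.

0.0370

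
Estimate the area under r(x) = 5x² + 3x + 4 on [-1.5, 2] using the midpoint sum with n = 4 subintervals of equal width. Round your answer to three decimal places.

34.467

Δx = (2 − (-1.5))/4 = 0.875.
Midpoints: -1.0625, -0.1875, 0.6875, 1.5625.
r(-1.0625) = 6.45703125, r(-0.1875) = 3.61328125, r(0.6875) = 8.42578125, r(1.5625) = 20.89453125.
Sum = Δx · [r(-1.0625) + r(-0.1875) + r(0.6875) + r(1.5625)].
Sum ≈ 34.467.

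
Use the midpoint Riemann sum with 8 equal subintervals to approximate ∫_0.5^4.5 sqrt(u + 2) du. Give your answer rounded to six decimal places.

Δu = (4.5 − 0.5)/8 = 0.5.
Midpoints: 0.75, 1.25, 1.75, 2.25, 2.75, 3.25, 3.75, 4.25.
f(0.75) ≈ 1.658312, f(1.25) ≈ 1.802776, f(1.75) ≈ 1.936492, f(2.25) ≈ 2.061553, f(2.75) ≈ 2.179449, f(3.25) ≈ 2.291288, f(3.75) ≈ 2.397916, f(4.25) ≈ 2.500000.
Sum = Δu · [f(0.75) + f(1.25) + f(1.75) + ...].
Sum ≈ 8.413893.

8.413893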